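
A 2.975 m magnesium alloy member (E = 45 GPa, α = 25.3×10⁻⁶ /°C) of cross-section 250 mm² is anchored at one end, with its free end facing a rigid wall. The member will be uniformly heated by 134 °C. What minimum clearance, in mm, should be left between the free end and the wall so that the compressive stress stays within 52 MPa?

g ≈ 6.65 mm

With no wall the member would lengthen by αΔT L = 25.3×10⁻⁶ × 134 × 2975 = 10.09 mm.
At the allowable stress the elastic shortening the wall may impose is σL/E = 52 × 2975 / (45×10³) = 3.438 mm.
The gap must absorb the remainder: g_min = 10.09 − 3.438 = 6.648 mm.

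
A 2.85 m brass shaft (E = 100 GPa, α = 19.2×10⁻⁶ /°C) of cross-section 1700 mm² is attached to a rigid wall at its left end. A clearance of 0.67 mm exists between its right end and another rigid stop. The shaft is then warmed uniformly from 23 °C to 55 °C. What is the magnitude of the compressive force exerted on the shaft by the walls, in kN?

Unrestrained expansion: δ_free = αΔT L = 19.2×10⁻⁶ × 32 × 2850 = 1.751 mm.
This exceeds the 0.67 mm gap, so the wall pushes back. The portion of expansion that must be recovered elastically is δ_free − gap = 1.751 − 0.67 = 1.081 mm.
So σ = E(δ_free − g)/L = 100×10³ × 1.081/2850 = 37.93 MPa.
Force on the wall = σA = 37.93 × 1700 mm² = 64.48 kN.

P ≈ 64.5 kN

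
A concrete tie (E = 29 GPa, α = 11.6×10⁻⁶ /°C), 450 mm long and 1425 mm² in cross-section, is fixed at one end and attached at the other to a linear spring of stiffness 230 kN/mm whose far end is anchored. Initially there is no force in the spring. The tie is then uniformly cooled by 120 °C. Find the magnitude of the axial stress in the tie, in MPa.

Free thermal contraction: δ_free = αΔT L = 11.6×10⁻⁶ × 120 × 450 = 0.6264 mm.
Let P be the tensile force in the spring. The tie extends elastically by PL/(AE) and the spring stretches by P/k; together these equal δ_free.
So P = δ_free / [L/(AE) + 1/k] = 0.6264 / [ 450/(1425×29×10³) + 1/(230×10³) ].
P = 0.6264 / 1.524×10⁻⁵ = 41110 N.
σ = P/A = 41110/1425 = 28.85 MPa.

σ ≈ 28.8 MPa (tensile)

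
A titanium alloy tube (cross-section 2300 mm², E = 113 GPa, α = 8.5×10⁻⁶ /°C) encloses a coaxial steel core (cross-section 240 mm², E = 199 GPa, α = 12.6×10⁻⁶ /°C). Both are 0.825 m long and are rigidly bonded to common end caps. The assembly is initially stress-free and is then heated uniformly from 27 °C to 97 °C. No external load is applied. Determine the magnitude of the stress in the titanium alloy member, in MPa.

Equilibrium of a rigid end plate with no external load gives equal and opposite internal forces ±P in the two members. Since α_{steel} > α_{titanium alloy}, heating drives the steel into compression and the titanium alloy into tension.
Compatibility of the two members (thermal + elastic change equal): (α₁ − α₂)ΔT = P·[1/(A₁E₁) + 1/(A₂E₂)].
|α₁ − α₂|·ΔT = 4.1×10⁻⁶ × 70 = 0.000287.
1/(A₁E₁) + 1/(A₂E₂) = 1/(2300×113×10³) + 1/(240×199×10³) = 2.479×10⁻⁸ N⁻¹.
P = 0.000287 / 2.479×10⁻⁸ = 11580 N = 11.58 kN.
σ_{titanium alloy} = P/A₁ = 11580/2300 = 5.034 MPa, tensile.

σ ≈ 5.03 MPa (tensile)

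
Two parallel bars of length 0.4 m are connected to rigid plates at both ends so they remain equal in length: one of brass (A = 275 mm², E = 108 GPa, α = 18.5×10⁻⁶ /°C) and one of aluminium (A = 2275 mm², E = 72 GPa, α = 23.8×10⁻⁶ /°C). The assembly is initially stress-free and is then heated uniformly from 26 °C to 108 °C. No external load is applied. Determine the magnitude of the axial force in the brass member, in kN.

P ≈ 10.9 kN (tensile in the brass)

The aluminium has the larger α, so on heating it would change length more than the brass if both were free. The rigid plates force a common final length, so the aluminium is put into compression and the brass into tension, with equal and opposite forces P (no external load).
Equating the net (thermal + elastic) strains gives |α₁ − α₂|·ΔT = P·[1/(A₁E₁) + 1/(A₂E₂)].
|α₁ − α₂|·ΔT = 5.3×10⁻⁶ × 82 = 0.0004346.
1/(A₁E₁) + 1/(A₂E₂) = 1/(275×108×10³) + 1/(2275×72×10³) = 3.978×10⁻⁸ N⁻¹.
So P = 0.0004346 / 3.978×10⁻⁸ = 10.93 kN.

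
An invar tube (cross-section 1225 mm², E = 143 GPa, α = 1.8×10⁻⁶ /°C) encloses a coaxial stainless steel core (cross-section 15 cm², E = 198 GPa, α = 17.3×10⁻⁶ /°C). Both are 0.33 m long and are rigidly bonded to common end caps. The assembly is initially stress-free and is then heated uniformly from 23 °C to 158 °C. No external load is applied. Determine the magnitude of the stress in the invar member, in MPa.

σ ≈ 188 MPa (tensile)

Both members must finish at the same length. With the larger α, the stainless steel tends to over-expand; the plates restrain it, putting the stainless steel in compression and the invar in tension. With no external load the two internal forces are equal and opposite, magnitude P.
Setting the final lengths equal and cancelling L: (α₁ − α₂)ΔT = P/(A₁E₁) + P/(A₂E₂).
|α₁ − α₂|·ΔT = 15.5×10⁻⁶ × 135 = 0.002093.
1/(A₁E₁) + 1/(A₂E₂) = 1/(1225×143×10³) + 1/(1500×198×10³) = 9.076×10⁻⁹ N⁻¹.
P = 0.002093 / 9.076×10⁻⁹ = 230600 N = 230.6 kN.
σ_{invar} = P/A₁ = 230600/1225 = 188.2 MPa, tensile.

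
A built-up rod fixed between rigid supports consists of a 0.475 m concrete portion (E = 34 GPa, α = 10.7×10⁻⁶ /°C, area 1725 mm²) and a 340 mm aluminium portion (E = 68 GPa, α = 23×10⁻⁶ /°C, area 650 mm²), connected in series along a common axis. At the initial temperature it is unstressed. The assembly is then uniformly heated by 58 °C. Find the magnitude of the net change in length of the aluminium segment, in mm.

If the supports were absent, the total length change would be Σ αᵢΔT Lᵢ = 10.7×10⁻⁶×58×475 + 23×10⁻⁶×58×340 = 0.7483 mm.
The rigid supports impose zero overall length change; the single axial force P common to all segments must satisfy P Σ Lᵢ/(AᵢEᵢ) = δ_free.
The series flexibility is Σ Lᵢ/(AᵢEᵢ) = 475/(1725×34×10³) + 340/(650×68×10³) = 1.579×10⁻⁵ mm/N.
P = 0.7483 / 1.579×10⁻⁵ = 47390 N = 47.39 kN, compressive.
For the aluminium segment, free thermal change = 23×10⁻⁶×58×340 = 0.4536 mm and elastic change from P = 47390×340/(650×68×10³) = 0.3645 mm; these oppose, so the net change is 0.089 mm (segment lengthens).

|ΔL| ≈ 0.089 mm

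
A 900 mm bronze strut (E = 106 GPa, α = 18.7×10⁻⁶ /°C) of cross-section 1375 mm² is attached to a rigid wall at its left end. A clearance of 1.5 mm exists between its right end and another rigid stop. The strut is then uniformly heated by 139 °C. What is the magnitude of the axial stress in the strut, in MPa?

Unrestrained expansion: δ_free = αΔT L = 18.7×10⁻⁶ × 139 × 900 = 2.339 mm.
After closing the 1.5 mm clearance, 2.339 − 1.5 = 0.8394 mm of expansion remains to be suppressed by the wall.
That suppressed elongation corresponds to σ = E·Δ/L = 106×10³ × 0.8394/900 = 98.86 MPa.

σ ≈ 98.9 MPa (compressive)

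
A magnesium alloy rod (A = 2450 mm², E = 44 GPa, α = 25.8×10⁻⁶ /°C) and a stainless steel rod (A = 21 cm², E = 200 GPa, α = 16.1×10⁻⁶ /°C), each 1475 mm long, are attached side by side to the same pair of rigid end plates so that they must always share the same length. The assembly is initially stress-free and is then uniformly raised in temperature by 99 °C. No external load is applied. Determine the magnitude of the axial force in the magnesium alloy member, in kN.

The magnesium alloy has the larger α, so on heating it would change length more than the stainless steel if both were free. The rigid plates force a common final length, so the magnesium alloy is put into compression and the stainless steel into tension, with equal and opposite forces P (no external load).
Compatibility of the two members (thermal + elastic change equal): (α₁ − α₂)ΔT = P·[1/(A₁E₁) + 1/(A₂E₂)].
|α₁ − α₂|·ΔT = 9.7×10⁻⁶ × 99 = 0.0009603.
1/(A₁E₁) + 1/(A₂E₂) = 1/(2450×44×10³) + 1/(2100×200×10³) = 1.166×10⁻⁸ N⁻¹.
P = 0.0009603 / 1.166×10⁻⁸ = 82380 N = 82.38 kN.

P ≈ 82.4 kN (compressive in the magnesium alloy)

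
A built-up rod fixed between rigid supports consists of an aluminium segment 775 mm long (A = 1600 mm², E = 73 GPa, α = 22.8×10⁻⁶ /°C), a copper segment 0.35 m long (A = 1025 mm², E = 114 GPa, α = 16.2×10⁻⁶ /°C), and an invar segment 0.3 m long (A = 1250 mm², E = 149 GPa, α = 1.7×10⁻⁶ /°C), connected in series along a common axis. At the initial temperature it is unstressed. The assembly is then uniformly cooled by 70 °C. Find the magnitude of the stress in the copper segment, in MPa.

σ ≈ 145 MPa (tensile)

If the supports were absent, the total length change would be Σ αᵢΔT Lᵢ = 22.8×10⁻⁶×70×775 + 16.2×10⁻⁶×70×350 + 1.7×10⁻⁶×70×300 = 1.669 mm.
Since the ends are fixed, an axial force P builds up, equal in every segment, with P · Σ Lᵢ/(AᵢEᵢ) = δ_free.
The series flexibility is Σ Lᵢ/(AᵢEᵢ) = 775/(1600×73×10³) + 350/(1025×114×10³) + 300/(1250×149×10³) = 1.124×10⁻⁵ mm/N.
So P = 1.669 / 1.124×10⁻⁵ = 148.5 kN, tensile.
σ_{copper} = P / A = 148500 / 1025 = 144.9 MPa.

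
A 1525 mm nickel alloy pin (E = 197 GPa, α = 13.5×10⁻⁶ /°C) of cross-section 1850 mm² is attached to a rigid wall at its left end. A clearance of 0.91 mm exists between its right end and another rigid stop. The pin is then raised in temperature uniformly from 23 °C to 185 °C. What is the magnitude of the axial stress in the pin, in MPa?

σ ≈ 313 MPa (compressive)

Free thermal elongation = αΔT L = 13.5×10⁻⁶ × 162 × 1525 = 3.335 mm.
The gap closes (δ_free > 0.91 mm) and the wall then resists a further 3.335 − 0.91 = 2.425 mm of expansion.
Compatibility: PL/(AE) = 2.425 mm, so σ = P/A = E × (2.425/1525) = 313.3 MPa.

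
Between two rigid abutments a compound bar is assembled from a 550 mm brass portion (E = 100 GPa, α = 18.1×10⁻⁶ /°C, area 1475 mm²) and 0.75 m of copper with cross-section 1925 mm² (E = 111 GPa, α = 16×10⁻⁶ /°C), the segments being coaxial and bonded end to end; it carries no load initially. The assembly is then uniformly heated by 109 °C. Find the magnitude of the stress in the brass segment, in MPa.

If the supports were absent, the total length change would be Σ αᵢΔT Lᵢ = 18.1×10⁻⁶×109×550 + 16×10⁻⁶×109×750 = 2.393 mm.
The rigid supports impose zero overall length change; the single axial force P common to all segments must satisfy P Σ Lᵢ/(AᵢEᵢ) = δ_free.
The series flexibility is Σ Lᵢ/(AᵢEᵢ) = 550/(1475×100×10³) + 750/(1925×111×10³) = 7.239×10⁻⁶ mm/N.
Hence P = δ_free / Σ(L/AE) = 2.393/7.239×10⁻⁶ = 330.6 kN (compressive).
σ_{brass} = P / A = 330600 / 1475 = 224.1 MPa.

σ ≈ 224 MPa (compressive)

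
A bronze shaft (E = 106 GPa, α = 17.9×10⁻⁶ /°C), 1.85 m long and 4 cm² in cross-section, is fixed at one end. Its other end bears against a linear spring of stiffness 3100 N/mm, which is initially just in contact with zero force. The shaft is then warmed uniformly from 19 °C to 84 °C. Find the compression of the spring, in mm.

The unrestrained thermal change is αΔT L = 17.9×10⁻⁶ × 65 × 1850 = 2.152 mm.
With a force P in the spring, the elastic change of the shaft is PL/(AE) and that of the spring is P/k; compatibility requires their sum to equal δ_free.
P [ L/(AE) + 1/k ] = δ_free → P [ 1850/(400×106×10³) + 1/(3100) ] = 2.152.
P = 2.152 / 0.0003662 = 5878 N.
Spring compression = P/k = 5878/(3100) = 1.896 mm.

δ ≈ 1.9 mm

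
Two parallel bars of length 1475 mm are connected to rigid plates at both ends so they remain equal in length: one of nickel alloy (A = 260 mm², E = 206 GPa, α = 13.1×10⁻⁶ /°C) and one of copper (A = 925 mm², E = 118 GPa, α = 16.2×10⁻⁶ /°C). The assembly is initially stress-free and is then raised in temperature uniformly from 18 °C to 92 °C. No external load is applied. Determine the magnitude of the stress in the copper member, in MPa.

σ ≈ 8.91 MPa (compressive)

The copper has the larger α, so on heating it would change length more than the nickel alloy if both were free. The rigid plates force a common final length, so the copper is put into compression and the nickel alloy into tension, with equal and opposite forces P (no external load).
Setting the final lengths equal and cancelling L: (α₁ − α₂)ΔT = P/(A₁E₁) + P/(A₂E₂).
|α₁ − α₂|·ΔT = 3.1×10⁻⁶ × 74 = 0.0002294.
1/(A₁E₁) + 1/(A₂E₂) = 1/(260×206×10³) + 1/(925×118×10³) = 2.783×10⁻⁸ N⁻¹.
P = 0.0002294 / 2.783×10⁻⁸ = 8242 N = 8.242 kN.
σ_{copper} = P/A₂ = 8242/925 = 8.91 MPa, compressive.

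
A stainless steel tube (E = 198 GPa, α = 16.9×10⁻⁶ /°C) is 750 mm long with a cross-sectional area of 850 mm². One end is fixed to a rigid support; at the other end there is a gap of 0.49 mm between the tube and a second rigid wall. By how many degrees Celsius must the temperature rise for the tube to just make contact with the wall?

Contact occurs when the free expansion equals the gap: αΔT L = 0.49 mm.
ΔT = 0.49 / (16.9×10⁻⁶ × 750) = 38.66 °C.

ΔT ≈ 38.7 °C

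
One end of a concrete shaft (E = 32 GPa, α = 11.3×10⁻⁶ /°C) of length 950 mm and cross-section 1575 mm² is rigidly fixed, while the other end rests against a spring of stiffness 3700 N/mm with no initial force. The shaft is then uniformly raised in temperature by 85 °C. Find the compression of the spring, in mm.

δ ≈ 0.853 mm

Free thermal expansion: δ_free = αΔT L = 11.3×10⁻⁶ × 85 × 950 = 0.9125 mm.
Let P be the compressive force at the spring. The shaft shortens elastically by PL/(AE) and the spring compresses by P/k; together these equal δ_free.
So P = δ_free / [L/(AE) + 1/k] = 0.9125 / [ 950/(1575×32×10³) + 1/(3700) ].
P = 0.9125 / 0.0002891 = 3156 N.
Spring compression = P/k = 3156/(3700) = 0.853 mm.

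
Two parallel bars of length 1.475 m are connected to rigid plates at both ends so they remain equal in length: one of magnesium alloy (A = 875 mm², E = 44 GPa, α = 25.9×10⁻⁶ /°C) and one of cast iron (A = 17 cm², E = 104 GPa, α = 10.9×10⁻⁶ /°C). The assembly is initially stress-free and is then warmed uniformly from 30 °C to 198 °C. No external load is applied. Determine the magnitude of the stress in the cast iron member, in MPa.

Equilibrium of a rigid end plate with no external load gives equal and opposite internal forces ±P in the two members. Since α_{magnesium alloy} > α_{cast iron}, heating drives the magnesium alloy into compression and the cast iron into tension.
Compatibility of the two members (thermal + elastic change equal): (α₁ − α₂)ΔT = P·[1/(A₁E₁) + 1/(A₂E₂)].
|α₁ − α₂|·ΔT = 15×10⁻⁶ × 168 = 0.00252.
1/(A₁E₁) + 1/(A₂E₂) = 1/(875×44×10³) + 1/(1700×104×10³) = 3.163×10⁻⁸ N⁻¹.
P = 0.00252 / 3.163×10⁻⁸ = 79670 N = 79.67 kN.
σ_{cast iron} = P/A₂ = 79670/1700 = 46.87 MPa, tensile.

σ ≈ 46.9 MPa (tensile)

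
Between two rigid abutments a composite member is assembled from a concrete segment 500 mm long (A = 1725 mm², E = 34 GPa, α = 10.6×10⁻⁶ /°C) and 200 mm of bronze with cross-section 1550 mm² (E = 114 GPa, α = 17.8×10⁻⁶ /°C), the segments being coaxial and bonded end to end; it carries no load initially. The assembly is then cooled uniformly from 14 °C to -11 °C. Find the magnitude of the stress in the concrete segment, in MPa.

If the supports were absent, the total length change would be Σ αᵢΔT Lᵢ = 10.6×10⁻⁶×25×500 + 17.8×10⁻⁶×25×200 = 0.2215 mm.
The walls prevent any net length change, so an axial force P (same in every segment) develops. Compatibility: P · Σ Lᵢ/(AᵢEᵢ) = δ_free.
The series flexibility is Σ Lᵢ/(AᵢEᵢ) = 500/(1725×34×10³) + 200/(1550×114×10³) = 9.657×10⁻⁶ mm/N.
So P = 0.2215 / 9.657×10⁻⁶ = 22.94 kN, tensile.
σ_{concrete} = P / A = 22940 / 1725 = 13.3 MPa.

σ ≈ 13.3 MPa (tensile)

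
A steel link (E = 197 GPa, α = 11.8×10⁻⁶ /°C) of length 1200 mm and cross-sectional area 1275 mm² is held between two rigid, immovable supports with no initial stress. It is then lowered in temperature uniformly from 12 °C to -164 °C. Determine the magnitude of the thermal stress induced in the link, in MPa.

With length fixed, the mechanical strain must cancel the thermal strain αΔT = 11.8×10⁻⁶ × 176 = 2076.8×10⁻⁶.
σ = EαΔT = 197×10³ × 11.8×10⁻⁶ × 176 = 409.1 MPa (tensile; the link is trying to contract).

σ ≈ 409 MPa (tensile)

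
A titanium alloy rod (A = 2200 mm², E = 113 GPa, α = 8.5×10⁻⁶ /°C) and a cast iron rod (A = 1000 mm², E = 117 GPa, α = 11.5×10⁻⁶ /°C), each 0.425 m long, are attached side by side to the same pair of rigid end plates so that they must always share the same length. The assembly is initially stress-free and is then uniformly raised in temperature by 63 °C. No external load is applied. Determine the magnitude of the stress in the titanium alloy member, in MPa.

σ ≈ 6.83 MPa (tensile)

Equilibrium of a rigid end plate with no external load gives equal and opposite internal forces ±P in the two members. Since α_{cast iron} > α_{titanium alloy}, heating drives the cast iron into compression and the titanium alloy into tension.
Equating the net (thermal + elastic) strains gives |α₁ − α₂|·ΔT = P·[1/(A₁E₁) + 1/(A₂E₂)].
|α₁ − α₂|·ΔT = 3×10⁻⁶ × 63 = 0.000189.
1/(A₁E₁) + 1/(A₂E₂) = 1/(2200×113×10³) + 1/(1000×117×10³) = 1.257×10⁻⁸ N⁻¹.
So P = 0.000189 / 1.257×10⁻⁸ = 15.04 kN.
σ_{titanium alloy} = P/A₁ = 15040/2200 = 6.835 MPa, tensile.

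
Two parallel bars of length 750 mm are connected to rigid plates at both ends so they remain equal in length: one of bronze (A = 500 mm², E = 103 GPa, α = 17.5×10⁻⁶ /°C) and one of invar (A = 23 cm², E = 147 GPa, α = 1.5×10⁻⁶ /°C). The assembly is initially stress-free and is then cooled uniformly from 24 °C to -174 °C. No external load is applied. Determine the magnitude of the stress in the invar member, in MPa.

σ ≈ 61.6 MPa (compressive)

Both members must finish at the same length. With the larger α, the bronze tends to over-contract; the plates restrain it, putting the bronze in tension and the invar in compression. With no external load the two internal forces are equal and opposite, magnitude P.
Equating the net (thermal + elastic) strains gives |α₁ − α₂|·ΔT = P·[1/(A₁E₁) + 1/(A₂E₂)].
|α₁ − α₂|·ΔT = 16×10⁻⁶ × 198 = 0.003168.
1/(A₁E₁) + 1/(A₂E₂) = 1/(500×103×10³) + 1/(2300×147×10³) = 2.238×10⁻⁸ N⁻¹.
So P = 0.003168 / 2.238×10⁻⁸ = 141.6 kN.
σ_{invar} = P/A₂ = 141600/2300 = 61.56 MPa, compressive.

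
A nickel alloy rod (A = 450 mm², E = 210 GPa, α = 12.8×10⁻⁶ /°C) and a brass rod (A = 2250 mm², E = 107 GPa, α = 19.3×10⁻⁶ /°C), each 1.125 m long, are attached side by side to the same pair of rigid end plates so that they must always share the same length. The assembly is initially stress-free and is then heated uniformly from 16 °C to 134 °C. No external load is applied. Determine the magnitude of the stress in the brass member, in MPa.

Equilibrium of a rigid end plate with no external load gives equal and opposite internal forces ±P in the two members. Since α_{brass} > α_{nickel alloy}, heating drives the brass into compression and the nickel alloy into tension.
Equating the net (thermal + elastic) strains gives |α₁ − α₂|·ΔT = P·[1/(A₁E₁) + 1/(A₂E₂)].
|α₁ − α₂|·ΔT = 6.5×10⁻⁶ × 118 = 0.000767.
1/(A₁E₁) + 1/(A₂E₂) = 1/(450×210×10³) + 1/(2250×107×10³) = 1.474×10⁻⁸ N⁻¹.
So P = 0.000767 / 1.474×10⁻⁸ = 52.05 kN.
σ_{brass} = P/A₂ = 52050/2250 = 23.13 MPa, compressive.

σ ≈ 23.1 MPa (compressive)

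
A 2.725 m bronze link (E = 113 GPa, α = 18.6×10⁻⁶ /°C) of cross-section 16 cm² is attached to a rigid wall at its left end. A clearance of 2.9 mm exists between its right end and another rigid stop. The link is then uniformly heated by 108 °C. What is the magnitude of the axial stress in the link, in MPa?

If the wall were absent the link would grow by αΔT L = 18.6×10⁻⁶ × 108 × 2725 = 5.474 mm.
After closing the 2.9 mm clearance, 5.474 − 2.9 = 2.574 mm of expansion remains to be suppressed by the wall.
So σ = E(δ_free − g)/L = 113×10³ × 2.574/2725 = 106.7 MPa.

σ ≈ 107 MPa (compressive)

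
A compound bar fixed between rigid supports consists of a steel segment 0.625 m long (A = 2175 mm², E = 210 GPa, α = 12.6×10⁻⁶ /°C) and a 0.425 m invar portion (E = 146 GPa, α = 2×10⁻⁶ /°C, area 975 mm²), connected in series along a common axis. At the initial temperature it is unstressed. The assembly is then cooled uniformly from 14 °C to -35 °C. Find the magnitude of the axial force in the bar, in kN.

If the supports were absent, the total length change would be Σ αᵢΔT Lᵢ = 12.6×10⁻⁶×49×625 + 2×10⁻⁶×49×425 = 0.4275 mm.
The rigid supports impose zero overall length change; the single axial force P common to all segments must satisfy P Σ Lᵢ/(AᵢEᵢ) = δ_free.
Σ Lᵢ/(AᵢEᵢ) = 625/(2175×210×10³) + 425/(975×146×10³) = 4.354×10⁻⁶ mm/N.
P = 0.4275 / 4.354×10⁻⁶ = 98190 N = 98.19 kN, tensile.

P ≈ 98.2 kN (tensile)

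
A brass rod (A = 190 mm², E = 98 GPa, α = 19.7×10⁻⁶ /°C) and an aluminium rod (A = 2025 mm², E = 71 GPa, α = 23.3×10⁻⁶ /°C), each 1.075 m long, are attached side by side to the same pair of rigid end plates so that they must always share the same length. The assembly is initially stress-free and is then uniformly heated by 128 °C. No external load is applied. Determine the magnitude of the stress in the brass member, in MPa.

The aluminium has the larger α, so on heating it would change length more than the brass if both were free. The rigid plates force a common final length, so the aluminium is put into compression and the brass into tension, with equal and opposite forces P (no external load).
Compatibility of the two members (thermal + elastic change equal): (α₁ − α₂)ΔT = P·[1/(A₁E₁) + 1/(A₂E₂)].
|α₁ − α₂|·ΔT = 3.6×10⁻⁶ × 128 = 0.0004608.
1/(A₁E₁) + 1/(A₂E₂) = 1/(190×98×10³) + 1/(2025×71×10³) = 6.066×10⁻⁸ N⁻¹.
P = 0.0004608 / 6.066×10⁻⁸ = 7596 N = 7.596 kN.
σ_{brass} = P/A₁ = 7596/190 = 39.98 MPa, tensile.

σ ≈ 40 MPa (tensile)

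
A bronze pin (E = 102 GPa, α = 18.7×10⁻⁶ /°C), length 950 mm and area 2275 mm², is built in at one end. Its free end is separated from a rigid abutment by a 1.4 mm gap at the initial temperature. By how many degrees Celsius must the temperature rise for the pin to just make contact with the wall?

Contact occurs when the free expansion equals the gap: αΔT L = 1.4 mm.
So ΔT = g/(αL) = 1.4/(18.7×10⁻⁶ × 950) = 78.81 °C.

ΔT ≈ 78.8 °C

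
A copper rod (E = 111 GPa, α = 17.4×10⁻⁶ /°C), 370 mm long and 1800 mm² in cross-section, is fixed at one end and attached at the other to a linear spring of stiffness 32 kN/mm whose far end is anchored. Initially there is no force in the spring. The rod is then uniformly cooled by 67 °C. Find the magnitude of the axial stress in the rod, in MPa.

The unrestrained thermal change is αΔT L = 17.4×10⁻⁶ × 67 × 370 = 0.4313 mm.
Let P be the tensile force in the spring. The rod extends elastically by PL/(AE) and the spring stretches by P/k; together these equal δ_free.
So P = δ_free / [L/(AE) + 1/k] = 0.4313 / [ 370/(1800×111×10³) + 1/(32×10³) ].
P = 0.4313 / 3.31×10⁻⁵ = 13030 N.
σ = P/A = 13030/1800 = 7.239 MPa.

σ ≈ 7.24 MPa (tensile)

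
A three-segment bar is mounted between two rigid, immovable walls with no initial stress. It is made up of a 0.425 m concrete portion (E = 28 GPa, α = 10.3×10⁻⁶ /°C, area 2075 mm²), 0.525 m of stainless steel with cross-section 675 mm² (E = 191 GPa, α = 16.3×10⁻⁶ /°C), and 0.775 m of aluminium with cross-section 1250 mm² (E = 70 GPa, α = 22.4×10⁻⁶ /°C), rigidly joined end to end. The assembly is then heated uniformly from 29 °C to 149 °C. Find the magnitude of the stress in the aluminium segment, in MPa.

Free thermal expansion of the whole bar: Σ αᵢΔT Lᵢ = 10.3×10⁻⁶×120×425 + 16.3×10⁻⁶×120×525 + 22.4×10⁻⁶×120×775 = 3.635 mm.
The walls prevent any net length change, so an axial force P (same in every segment) develops. Compatibility: P · Σ Lᵢ/(AᵢEᵢ) = δ_free.
Σ Lᵢ/(AᵢEᵢ) = 425/(2075×28×10³) + 525/(675×191×10³) + 775/(1250×70×10³) = 2.024×10⁻⁵ mm/N.
Hence P = δ_free / Σ(L/AE) = 3.635/2.024×10⁻⁵ = 179.6 kN (compressive).
σ_{aluminium} = P / A = 179600 / 1250 = 143.7 MPa.

σ ≈ 144 MPa (compressive)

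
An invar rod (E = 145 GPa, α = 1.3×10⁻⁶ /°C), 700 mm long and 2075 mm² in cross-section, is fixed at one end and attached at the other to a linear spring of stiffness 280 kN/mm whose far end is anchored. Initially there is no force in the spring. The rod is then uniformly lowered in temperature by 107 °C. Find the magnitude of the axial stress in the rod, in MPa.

σ ≈ 7.96 MPa (tensile)

If the spring were absent the rod would shorten by αΔT L = 1.3×10⁻⁶ × 107 × 700 = 0.09737 mm.
Let P be the tensile force in the spring. The rod extends elastically by PL/(AE) and the spring stretches by P/k; together these equal δ_free.
So P = δ_free / [L/(AE) + 1/k] = 0.09737 / [ 700/(2075×145×10³) + 1/(280×10³) ].
P = 0.09737 / 5.898×10⁻⁶ = 16510 N.
σ = P/A = 16510/2075 = 7.956 MPa.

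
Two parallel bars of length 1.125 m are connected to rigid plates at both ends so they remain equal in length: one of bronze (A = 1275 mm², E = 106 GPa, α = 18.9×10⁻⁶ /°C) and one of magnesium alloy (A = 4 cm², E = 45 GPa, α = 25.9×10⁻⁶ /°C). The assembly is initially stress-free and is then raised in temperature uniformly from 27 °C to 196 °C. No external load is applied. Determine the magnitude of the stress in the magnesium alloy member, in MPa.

Equilibrium of a rigid end plate with no external load gives equal and opposite internal forces ±P in the two members. Since α_{magnesium alloy} > α_{bronze}, heating drives the magnesium alloy into compression and the bronze into tension.
Compatibility of the two members (thermal + elastic change equal): (α₁ − α₂)ΔT = P·[1/(A₁E₁) + 1/(A₂E₂)].
|α₁ − α₂|·ΔT = 7×10⁻⁶ × 169 = 0.001183.
1/(A₁E₁) + 1/(A₂E₂) = 1/(1275×106×10³) + 1/(400×45×10³) = 6.295×10⁻⁸ N⁻¹.
P = 0.001183 / 6.295×10⁻⁸ = 18790 N = 18.79 kN.
σ_{magnesium alloy} = P/A₂ = 18790/400 = 46.98 MPa, compressive.

σ ≈ 47 MPa (compressive)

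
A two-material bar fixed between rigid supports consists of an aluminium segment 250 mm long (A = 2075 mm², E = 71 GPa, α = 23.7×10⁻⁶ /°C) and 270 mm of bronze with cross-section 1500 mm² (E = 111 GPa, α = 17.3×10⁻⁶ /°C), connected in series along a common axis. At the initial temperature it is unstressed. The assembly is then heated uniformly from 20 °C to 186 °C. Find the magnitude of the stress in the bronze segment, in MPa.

σ ≈ 353 MPa (compressive)

If the supports were absent, the total length change would be Σ αᵢΔT Lᵢ = 23.7×10⁻⁶×166×250 + 17.3×10⁻⁶×166×270 = 1.759 mm.
The rigid supports impose zero overall length change; the single axial force P common to all segments must satisfy P Σ Lᵢ/(AᵢEᵢ) = δ_free.
Σ Lᵢ/(AᵢEᵢ) = 250/(2075×71×10³) + 270/(1500×111×10³) = 3.319×10⁻⁶ mm/N.
So P = 1.759 / 3.319×10⁻⁶ = 530 kN, compressive.
σ_{bronze} = P / A = 530000 / 1500 = 353.4 MPa.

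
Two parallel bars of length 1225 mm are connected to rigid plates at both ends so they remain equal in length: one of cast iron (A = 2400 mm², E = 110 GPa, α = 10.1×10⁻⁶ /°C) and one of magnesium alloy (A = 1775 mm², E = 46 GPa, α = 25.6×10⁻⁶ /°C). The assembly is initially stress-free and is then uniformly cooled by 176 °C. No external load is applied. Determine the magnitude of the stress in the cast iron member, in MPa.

Both members must finish at the same length. With the larger α, the magnesium alloy tends to over-contract; the plates restrain it, putting the magnesium alloy in tension and the cast iron in compression. With no external load the two internal forces are equal and opposite, magnitude P.
Equating the net (thermal + elastic) strains gives |α₁ − α₂|·ΔT = P·[1/(A₁E₁) + 1/(A₂E₂)].
|α₁ − α₂|·ΔT = 15.5×10⁻⁶ × 176 = 0.002728.
1/(A₁E₁) + 1/(A₂E₂) = 1/(2400×110×10³) + 1/(1775×46×10³) = 1.604×10⁻⁸ N⁻¹.
So P = 0.002728 / 1.604×10⁻⁸ = 170.1 kN.
σ_{cast iron} = P/A₁ = 170100/2400 = 70.89 MPa, compressive.

σ ≈ 70.9 MPa (compressive)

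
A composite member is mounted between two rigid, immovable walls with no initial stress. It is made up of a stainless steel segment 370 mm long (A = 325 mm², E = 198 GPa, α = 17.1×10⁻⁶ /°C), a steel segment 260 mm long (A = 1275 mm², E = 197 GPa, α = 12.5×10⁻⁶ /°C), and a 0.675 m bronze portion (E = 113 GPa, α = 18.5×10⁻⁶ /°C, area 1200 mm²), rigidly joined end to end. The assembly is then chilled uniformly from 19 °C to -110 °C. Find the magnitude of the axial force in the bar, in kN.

With the walls removed the bar would change length by δ_free = Σ αᵢΔT Lᵢ = 17.1×10⁻⁶×129×370 + 12.5×10⁻⁶×129×260 + 18.5×10⁻⁶×129×675 = 2.846 mm.
The walls prevent any net length change, so an axial force P (same in every segment) develops. Compatibility: P · Σ Lᵢ/(AᵢEᵢ) = δ_free.
Σ Lᵢ/(AᵢEᵢ) = 370/(325×198×10³) + 260/(1275×197×10³) + 675/(1200×113×10³) = 1.176×10⁻⁵ mm/N.
P = 2.846 / 1.176×10⁻⁵ = 242000 N = 242 kN, tensile.

P ≈ 242 kN (tensile)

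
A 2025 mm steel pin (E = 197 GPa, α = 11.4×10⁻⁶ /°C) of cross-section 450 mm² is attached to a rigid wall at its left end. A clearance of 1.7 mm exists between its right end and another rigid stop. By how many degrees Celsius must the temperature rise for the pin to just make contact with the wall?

The gap closes when αΔT L = 1.7 mm, since the pin is still unstressed at that instant.
ΔT = 1.7 / (11.4×10⁻⁶ × 2025) = 73.64 °C.

ΔT ≈ 73.6 °C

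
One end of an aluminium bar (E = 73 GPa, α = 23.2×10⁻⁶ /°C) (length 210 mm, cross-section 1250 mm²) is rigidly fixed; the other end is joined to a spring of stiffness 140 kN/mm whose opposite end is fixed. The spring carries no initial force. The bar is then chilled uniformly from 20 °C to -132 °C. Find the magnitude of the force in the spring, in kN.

P ≈ 78.4 kN

If the spring were absent the bar would shorten by αΔT L = 23.2×10⁻⁶ × 152 × 210 = 0.7405 mm.
Let P be the tensile force in the spring. The bar extends elastically by PL/(AE) and the spring stretches by P/k; together these equal δ_free.
P [ L/(AE) + 1/k ] = δ_free → P [ 210/(1250×73×10³) + 1/(140×10³) ] = 0.7405.
P = 0.7405 / 9.444×10⁻⁶ = 78410 N.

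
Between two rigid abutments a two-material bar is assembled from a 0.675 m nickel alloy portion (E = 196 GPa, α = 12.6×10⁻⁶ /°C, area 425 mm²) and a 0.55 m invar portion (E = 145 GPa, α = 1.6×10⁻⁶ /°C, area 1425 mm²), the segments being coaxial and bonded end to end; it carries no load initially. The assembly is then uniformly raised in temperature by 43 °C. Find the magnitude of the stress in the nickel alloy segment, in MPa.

σ ≈ 88.2 MPa (compressive)

If the supports were absent, the total length change would be Σ αᵢΔT Lᵢ = 12.6×10⁻⁶×43×675 + 1.6×10⁻⁶×43×550 = 0.4036 mm.
The walls prevent any net length change, so an axial force P (same in every segment) develops. Compatibility: P · Σ Lᵢ/(AᵢEᵢ) = δ_free.
Σ Lᵢ/(AᵢEᵢ) = 675/(425×196×10³) + 550/(1425×145×10³) = 1.077×10⁻⁵ mm/N.
Hence P = δ_free / Σ(L/AE) = 0.4036/1.077×10⁻⁵ = 37.49 kN (compressive).
σ_{nickel alloy} = P / A = 37490 / 425 = 88.21 MPa.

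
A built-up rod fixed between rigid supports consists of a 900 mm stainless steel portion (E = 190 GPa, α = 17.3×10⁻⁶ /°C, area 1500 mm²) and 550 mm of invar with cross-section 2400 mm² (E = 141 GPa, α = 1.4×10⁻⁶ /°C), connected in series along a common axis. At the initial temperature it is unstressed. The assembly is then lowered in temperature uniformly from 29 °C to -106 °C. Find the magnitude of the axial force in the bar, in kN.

P ≈ 461 kN (tensile)

With the walls removed the bar would change length by δ_free = Σ αᵢΔT Lᵢ = 17.3×10⁻⁶×135×900 + 1.4×10⁻⁶×135×550 = 2.206 mm.
Since the ends are fixed, an axial force P builds up, equal in every segment, with P · Σ Lᵢ/(AᵢEᵢ) = δ_free.
The series flexibility is Σ Lᵢ/(AᵢEᵢ) = 900/(1500×190×10³) + 550/(2400×141×10³) = 4.783×10⁻⁶ mm/N.
Hence P = δ_free / Σ(L/AE) = 2.206/4.783×10⁻⁶ = 461.2 kN (tensile).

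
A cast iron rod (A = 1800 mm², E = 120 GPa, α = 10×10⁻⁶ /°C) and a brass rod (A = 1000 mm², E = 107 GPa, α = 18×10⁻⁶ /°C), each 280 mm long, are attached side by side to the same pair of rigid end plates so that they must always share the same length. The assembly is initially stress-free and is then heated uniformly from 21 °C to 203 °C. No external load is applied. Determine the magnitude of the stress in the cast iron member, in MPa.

σ ≈ 57.9 MPa (tensile)

Both members must finish at the same length. With the larger α, the brass tends to over-expand; the plates restrain it, putting the brass in compression and the cast iron in tension. With no external load the two internal forces are equal and opposite, magnitude P.
Compatibility of the two members (thermal + elastic change equal): (α₁ − α₂)ΔT = P·[1/(A₁E₁) + 1/(A₂E₂)].
|α₁ − α₂|·ΔT = 8×10⁻⁶ × 182 = 0.001456.
1/(A₁E₁) + 1/(A₂E₂) = 1/(1800×120×10³) + 1/(1000×107×10³) = 1.398×10⁻⁸ N⁻¹.
P = 0.001456 / 1.398×10⁻⁸ = 104200 N = 104.2 kN.
σ_{cast iron} = P/A₁ = 104200/1800 = 57.88 MPa, tensile.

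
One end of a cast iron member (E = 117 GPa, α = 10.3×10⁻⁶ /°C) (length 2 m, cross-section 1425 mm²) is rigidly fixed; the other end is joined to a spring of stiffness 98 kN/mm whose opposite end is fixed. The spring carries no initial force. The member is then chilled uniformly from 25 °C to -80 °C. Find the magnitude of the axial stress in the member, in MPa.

The unrestrained thermal change is αΔT L = 10.3×10⁻⁶ × 105 × 2000 = 2.163 mm.
Let P be the tensile force in the spring. The member extends elastically by PL/(AE) and the spring stretches by P/k; together these equal δ_free.
P [ L/(AE) + 1/k ] = δ_free → P [ 2000/(1425×117×10³) + 1/(98×10³) ] = 2.163.
P = 2.163 / 2.22×10⁻⁵ = 97430 N.
σ = P/A = 97430/1425 = 68.37 MPa.

σ ≈ 68.4 MPa (tensile)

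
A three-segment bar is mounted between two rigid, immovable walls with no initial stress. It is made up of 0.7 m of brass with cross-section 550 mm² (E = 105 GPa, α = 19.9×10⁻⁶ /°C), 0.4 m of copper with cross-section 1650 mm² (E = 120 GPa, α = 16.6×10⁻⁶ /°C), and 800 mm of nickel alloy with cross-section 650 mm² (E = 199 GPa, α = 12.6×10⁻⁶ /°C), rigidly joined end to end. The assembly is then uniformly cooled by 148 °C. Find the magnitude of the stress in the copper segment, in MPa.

σ ≈ 135 MPa (tensile)

If the supports were absent, the total length change would be Σ αᵢΔT Lᵢ = 19.9×10⁻⁶×148×700 + 16.6×10⁻⁶×148×400 + 12.6×10⁻⁶×148×800 = 4.536 mm.
The rigid supports impose zero overall length change; the single axial force P common to all segments must satisfy P Σ Lᵢ/(AᵢEᵢ) = δ_free.
Σ Lᵢ/(AᵢEᵢ) = 700/(550×105×10³) + 400/(1650×120×10³) + 800/(650×199×10³) = 2.033×10⁻⁵ mm/N.
P = 4.536 / 2.033×10⁻⁵ = 223200 N = 223.2 kN, tensile.
σ_{copper} = P / A = 223200 / 1650 = 135.3 MPa.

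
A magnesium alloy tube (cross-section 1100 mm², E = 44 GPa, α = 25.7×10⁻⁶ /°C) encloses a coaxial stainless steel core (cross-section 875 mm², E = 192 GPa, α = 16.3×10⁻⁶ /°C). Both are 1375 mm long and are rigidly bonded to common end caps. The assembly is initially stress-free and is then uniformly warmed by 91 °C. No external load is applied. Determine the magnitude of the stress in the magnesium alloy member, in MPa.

σ ≈ 29.2 MPa (compressive)

Equilibrium of a rigid end plate with no external load gives equal and opposite internal forces ±P in the two members. Since α_{magnesium alloy} > α_{stainless steel}, heating drives the magnesium alloy into compression and the stainless steel into tension.
Compatibility of the two members (thermal + elastic change equal): (α₁ − α₂)ΔT = P·[1/(A₁E₁) + 1/(A₂E₂)].
|α₁ − α₂|·ΔT = 9.4×10⁻⁶ × 91 = 0.0008554.
1/(A₁E₁) + 1/(A₂E₂) = 1/(1100×44×10³) + 1/(875×192×10³) = 2.661×10⁻⁸ N⁻¹.
So P = 0.0008554 / 2.661×10⁻⁸ = 32.14 kN.
σ_{magnesium alloy} = P/A₁ = 32140/1100 = 29.22 MPa, compressive.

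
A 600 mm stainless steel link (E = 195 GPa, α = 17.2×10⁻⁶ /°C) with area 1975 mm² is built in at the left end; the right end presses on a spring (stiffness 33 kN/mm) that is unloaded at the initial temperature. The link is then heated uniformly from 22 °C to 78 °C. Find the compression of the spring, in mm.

δ ≈ 0.55 mm

Free thermal expansion: δ_free = αΔT L = 17.2×10⁻⁶ × 56 × 600 = 0.5779 mm.
With a force P in the spring, the elastic change of the link is PL/(AE) and that of the spring is P/k; compatibility requires their sum to equal δ_free.
P [ L/(AE) + 1/k ] = δ_free → P [ 600/(1975×195×10³) + 1/(33×10³) ] = 0.5779.
P = 0.5779 / 3.186×10⁻⁵ = 18140 N.
Spring compression = P/k = 18140/(33×10³) = 0.5497 mm.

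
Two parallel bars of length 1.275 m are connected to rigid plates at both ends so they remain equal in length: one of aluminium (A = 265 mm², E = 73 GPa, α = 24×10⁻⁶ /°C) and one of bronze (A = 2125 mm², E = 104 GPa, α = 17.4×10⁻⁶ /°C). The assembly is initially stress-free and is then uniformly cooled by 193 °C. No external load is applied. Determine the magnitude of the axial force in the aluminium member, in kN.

P ≈ 22.7 kN (tensile in the aluminium)

Equilibrium of a rigid end plate with no external load gives equal and opposite internal forces ±P in the two members. Since α_{aluminium} > α_{bronze}, cooling drives the aluminium into tension and the bronze into compression.
Setting the final lengths equal and cancelling L: (α₁ − α₂)ΔT = P/(A₁E₁) + P/(A₂E₂).
|α₁ − α₂|·ΔT = 6.6×10⁻⁶ × 193 = 0.001274.
1/(A₁E₁) + 1/(A₂E₂) = 1/(265×73×10³) + 1/(2125×104×10³) = 5.622×10⁻⁸ N⁻¹.
So P = 0.001274 / 5.622×10⁻⁸ = 22.66 kN.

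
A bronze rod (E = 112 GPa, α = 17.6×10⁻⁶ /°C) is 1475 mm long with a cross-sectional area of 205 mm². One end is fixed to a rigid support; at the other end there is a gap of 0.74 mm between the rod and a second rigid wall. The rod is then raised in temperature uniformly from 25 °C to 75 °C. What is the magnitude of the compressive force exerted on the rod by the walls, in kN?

If the wall were absent the rod would grow by αΔT L = 17.6×10⁻⁶ × 50 × 1475 = 1.298 mm.
After closing the 0.74 mm clearance, 1.298 − 0.74 = 0.558 mm of expansion remains to be suppressed by the wall.
That suppressed elongation corresponds to σ = E·Δ/L = 112×10³ × 0.558/1475 = 42.37 MPa.
P = σA = 42.37 × 205 = 8.686 kN.

P ≈ 8.69 kN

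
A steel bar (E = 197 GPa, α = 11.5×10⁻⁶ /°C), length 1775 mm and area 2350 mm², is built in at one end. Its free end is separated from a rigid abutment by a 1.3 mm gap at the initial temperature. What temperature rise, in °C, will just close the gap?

The gap closes when αΔT L = 1.3 mm, since the bar is still unstressed at that instant.
ΔT = 1.3 / (11.5×10⁻⁶ × 1775) = 63.69 °C.

ΔT ≈ 63.7 °C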